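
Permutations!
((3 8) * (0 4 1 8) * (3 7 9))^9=(0 1 7 3 4 8 9)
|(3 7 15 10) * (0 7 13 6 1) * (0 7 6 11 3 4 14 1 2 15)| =|(0 6 2 15 10 4 14 1 7)(3 13 11)| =9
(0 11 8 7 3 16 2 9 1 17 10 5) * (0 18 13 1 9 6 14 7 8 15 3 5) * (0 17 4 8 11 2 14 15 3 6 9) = (0 2 9)(1 4 8 11 3 16 14 7 5 18 13)(6 15)(10 17) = [2, 4, 9, 16, 8, 18, 15, 5, 11, 0, 17, 3, 12, 1, 7, 6, 14, 10, 13]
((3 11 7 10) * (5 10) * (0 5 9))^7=(11)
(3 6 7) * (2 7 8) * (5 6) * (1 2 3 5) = (1 2 7 5 6 8 3) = [0, 2, 7, 1, 4, 6, 8, 5, 3]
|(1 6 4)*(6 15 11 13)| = |(1 15 11 13 6 4)| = 6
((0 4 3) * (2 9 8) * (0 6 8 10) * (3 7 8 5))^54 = (0 9 8 4 10 2 7) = ((0 4 7 8 2 9 10)(3 6 5))^54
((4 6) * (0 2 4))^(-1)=((0 2 4 6))^(-1)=(0 6 4 2)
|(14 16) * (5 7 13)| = 6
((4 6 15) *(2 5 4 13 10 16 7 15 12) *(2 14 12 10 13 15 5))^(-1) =((4 6 10 16 7 5)(12 14))^(-1) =(4 5 7 16 10 6)(12 14)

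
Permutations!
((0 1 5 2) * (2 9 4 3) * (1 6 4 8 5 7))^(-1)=((0 6 4 3 2)(1 7)(5 9 8))^(-1)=(0 2 3 4 6)(1 7)(5 8 9)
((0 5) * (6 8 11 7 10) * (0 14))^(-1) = (0 14 5)(6 10 7 11 8)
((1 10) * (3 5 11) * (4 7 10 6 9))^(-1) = (1 10 7 4 9 6)(3 11 5)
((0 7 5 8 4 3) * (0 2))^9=(0 5 4 2 7 8 3)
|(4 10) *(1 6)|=2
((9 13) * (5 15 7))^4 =(5 15 7) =((5 15 7)(9 13))^4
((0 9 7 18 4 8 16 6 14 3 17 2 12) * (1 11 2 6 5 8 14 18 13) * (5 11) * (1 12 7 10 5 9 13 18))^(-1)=((0 13 12)(1 9 10 5 8 16 11 2 7 18 4 14 3 17 6))^(-1)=(0 12 13)(1 6 17 3 14 4 18 7 2 11 16 8 5 10 9)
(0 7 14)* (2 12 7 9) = [9, 1, 12, 3, 4, 5, 6, 14, 8, 2, 10, 11, 7, 13, 0] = (0 9 2 12 7 14)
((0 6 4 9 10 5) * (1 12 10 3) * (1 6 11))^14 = ((0 11 1 12 10 5)(3 6 4 9))^14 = (0 1 10)(3 4)(5 11 12)(6 9)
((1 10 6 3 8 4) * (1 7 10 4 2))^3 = ((1 4 7 10 6 3 8 2))^3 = (1 10 8 4 6 2 7 3)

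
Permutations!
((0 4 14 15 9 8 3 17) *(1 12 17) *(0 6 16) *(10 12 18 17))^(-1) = ((0 4 14 15 9 8 3 1 18 17 6 16)(10 12))^(-1) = (0 16 6 17 18 1 3 8 9 15 14 4)(10 12)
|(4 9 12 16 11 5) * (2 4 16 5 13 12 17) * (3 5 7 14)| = |(2 4 9 17)(3 5 16 11 13 12 7 14)| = 8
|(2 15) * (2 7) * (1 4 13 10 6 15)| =|(1 4 13 10 6 15 7 2)| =8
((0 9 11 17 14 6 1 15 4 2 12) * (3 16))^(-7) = ((0 9 11 17 14 6 1 15 4 2 12)(3 16))^(-7) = (0 14 4 9 6 2 11 1 12 17 15)(3 16)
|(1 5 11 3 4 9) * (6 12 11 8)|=|(1 5 8 6 12 11 3 4 9)|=9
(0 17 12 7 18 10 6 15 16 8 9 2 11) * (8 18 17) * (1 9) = (0 8 1 9 2 11)(6 15 16 18 10)(7 17 12) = [8, 9, 11, 3, 4, 5, 15, 17, 1, 2, 6, 0, 7, 13, 14, 16, 18, 12, 10]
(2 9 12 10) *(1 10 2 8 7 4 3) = (1 10 8 7 4 3)(2 9 12) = [0, 10, 9, 1, 3, 5, 6, 4, 7, 12, 8, 11, 2]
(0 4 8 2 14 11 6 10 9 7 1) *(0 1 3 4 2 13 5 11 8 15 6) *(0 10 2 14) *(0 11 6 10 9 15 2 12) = (0 14 8 13 5 6 12)(2 11 9 7 3 4)(10 15) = [14, 1, 11, 4, 2, 6, 12, 3, 13, 7, 15, 9, 0, 5, 8, 10]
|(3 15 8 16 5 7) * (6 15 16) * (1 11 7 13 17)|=24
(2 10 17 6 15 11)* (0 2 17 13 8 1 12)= (0 2 10 13 8 1 12)(6 15 11 17)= [2, 12, 10, 3, 4, 5, 15, 7, 1, 9, 13, 17, 0, 8, 14, 11, 16, 6]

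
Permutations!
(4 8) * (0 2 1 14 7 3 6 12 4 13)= (0 2 1 14 7 3 6 12 4 8 13)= [2, 14, 1, 6, 8, 5, 12, 3, 13, 9, 10, 11, 4, 0, 7]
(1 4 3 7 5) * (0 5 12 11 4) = (0 5 1)(3 7 12 11 4) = [5, 0, 2, 7, 3, 1, 6, 12, 8, 9, 10, 4, 11]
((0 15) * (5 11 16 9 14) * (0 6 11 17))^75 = (0 11 14)(5 15 16)(6 9 17)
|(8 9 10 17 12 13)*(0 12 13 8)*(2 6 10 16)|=10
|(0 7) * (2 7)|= |(0 2 7)|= 3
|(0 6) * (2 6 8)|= |(0 8 2 6)|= 4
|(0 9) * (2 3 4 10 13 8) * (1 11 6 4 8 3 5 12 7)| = 12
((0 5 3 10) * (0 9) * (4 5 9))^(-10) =(3 4)(5 10)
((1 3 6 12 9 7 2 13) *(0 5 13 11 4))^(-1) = ((0 5 13 1 3 6 12 9 7 2 11 4))^(-1) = (0 4 11 2 7 9 12 6 3 1 13 5)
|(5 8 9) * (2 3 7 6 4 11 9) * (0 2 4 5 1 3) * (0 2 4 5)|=8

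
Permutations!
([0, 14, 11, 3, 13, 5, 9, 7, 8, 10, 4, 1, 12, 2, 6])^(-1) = [0, 11, 13, 3, 10, 5, 14, 7, 8, 6, 9, 2, 12, 4, 1]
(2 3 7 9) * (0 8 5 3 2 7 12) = (0 8 5 3 12)(7 9) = [8, 1, 2, 12, 4, 3, 6, 9, 5, 7, 10, 11, 0]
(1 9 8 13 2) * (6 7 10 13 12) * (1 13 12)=(1 9 8)(2 13)(6 7 10 12)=[0, 9, 13, 3, 4, 5, 7, 10, 1, 8, 12, 11, 6, 2]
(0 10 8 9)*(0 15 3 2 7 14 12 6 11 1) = [10, 0, 7, 2, 4, 5, 11, 14, 9, 15, 8, 1, 6, 13, 12, 3] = (0 10 8 9 15 3 2 7 14 12 6 11 1)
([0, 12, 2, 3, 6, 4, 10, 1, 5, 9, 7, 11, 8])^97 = (1 12 8 5 4 6 10 7)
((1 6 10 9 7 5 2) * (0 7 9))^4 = ((0 7 5 2 1 6 10))^4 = (0 1 7 6 5 10 2)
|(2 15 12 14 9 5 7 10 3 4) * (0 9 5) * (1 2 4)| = 18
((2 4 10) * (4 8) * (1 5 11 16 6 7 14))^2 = ((1 5 11 16 6 7 14)(2 8 4 10))^2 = (1 11 6 14 5 16 7)(2 4)(8 10)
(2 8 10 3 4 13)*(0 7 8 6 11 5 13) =(0 7 8 10 3 4)(2 6 11 5 13) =[7, 1, 6, 4, 0, 13, 11, 8, 10, 9, 3, 5, 12, 2]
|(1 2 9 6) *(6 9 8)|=4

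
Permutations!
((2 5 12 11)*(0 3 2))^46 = (0 12 2)(3 11 5)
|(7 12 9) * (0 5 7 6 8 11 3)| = 9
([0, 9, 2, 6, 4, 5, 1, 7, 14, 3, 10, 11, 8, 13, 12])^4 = [0, 1, 2, 3, 4, 5, 6, 7, 14, 9, 10, 11, 8, 13, 12]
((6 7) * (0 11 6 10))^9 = (0 10 7 6 11) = ((0 11 6 7 10))^9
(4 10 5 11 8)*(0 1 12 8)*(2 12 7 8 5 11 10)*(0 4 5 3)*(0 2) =(0 1 7 8 5 10 11 4)(2 12 3) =[1, 7, 12, 2, 0, 10, 6, 8, 5, 9, 11, 4, 3]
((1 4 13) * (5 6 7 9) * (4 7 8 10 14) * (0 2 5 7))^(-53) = (0 4 8 2 13 10 5 1 14 6)(7 9)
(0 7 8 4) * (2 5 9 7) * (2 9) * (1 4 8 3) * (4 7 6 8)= (0 9 6 8 4)(1 7 3)(2 5)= [9, 7, 5, 1, 0, 2, 8, 3, 4, 6]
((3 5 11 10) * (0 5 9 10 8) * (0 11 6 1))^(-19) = ((0 5 6 1)(3 9 10)(8 11))^(-19) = (0 5 6 1)(3 10 9)(8 11)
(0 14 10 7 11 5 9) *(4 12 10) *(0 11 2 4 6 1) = (0 14 6 1)(2 4 12 10 7)(5 9 11) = [14, 0, 4, 3, 12, 9, 1, 2, 8, 11, 7, 5, 10, 13, 6]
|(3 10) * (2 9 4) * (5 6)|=|(2 9 4)(3 10)(5 6)|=6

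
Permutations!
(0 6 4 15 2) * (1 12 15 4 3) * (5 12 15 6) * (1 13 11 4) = (0 5 12 6 3 13 11 4 1 15 2) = [5, 15, 0, 13, 1, 12, 3, 7, 8, 9, 10, 4, 6, 11, 14, 2]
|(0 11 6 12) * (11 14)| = 5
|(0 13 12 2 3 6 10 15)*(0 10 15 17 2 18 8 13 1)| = 12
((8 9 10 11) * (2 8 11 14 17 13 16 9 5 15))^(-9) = (2 15 5 8)(9 17)(10 13)(14 16)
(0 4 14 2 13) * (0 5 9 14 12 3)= (0 4 12 3)(2 13 5 9 14)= [4, 1, 13, 0, 12, 9, 6, 7, 8, 14, 10, 11, 3, 5, 2]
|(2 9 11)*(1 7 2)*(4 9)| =|(1 7 2 4 9 11)| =6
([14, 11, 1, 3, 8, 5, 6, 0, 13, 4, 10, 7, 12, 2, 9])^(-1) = (0 7 11 1 2 13 8 4 9 14)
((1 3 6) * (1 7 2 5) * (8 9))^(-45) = (1 7)(2 3)(5 6)(8 9)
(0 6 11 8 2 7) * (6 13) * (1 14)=(0 13 6 11 8 2 7)(1 14)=[13, 14, 7, 3, 4, 5, 11, 0, 2, 9, 10, 8, 12, 6, 1]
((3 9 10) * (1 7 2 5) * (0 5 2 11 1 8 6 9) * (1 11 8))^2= (11)(0 1 8 9 3 5 7 6 10)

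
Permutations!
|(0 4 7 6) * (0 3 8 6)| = 3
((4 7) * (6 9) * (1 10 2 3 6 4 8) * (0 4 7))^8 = ((0 4)(1 10 2 3 6 9 7 8))^8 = (10)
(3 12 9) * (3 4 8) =[0, 1, 2, 12, 8, 5, 6, 7, 3, 4, 10, 11, 9] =(3 12 9 4 8)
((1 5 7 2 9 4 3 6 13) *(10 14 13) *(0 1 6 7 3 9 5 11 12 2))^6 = (0 3 2 11)(1 7 5 12)(6 14)(10 13)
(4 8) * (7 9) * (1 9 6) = (1 9 7 6)(4 8) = [0, 9, 2, 3, 8, 5, 1, 6, 4, 7]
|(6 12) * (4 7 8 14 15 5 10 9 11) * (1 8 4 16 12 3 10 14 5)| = |(1 8 5 14 15)(3 10 9 11 16 12 6)(4 7)| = 70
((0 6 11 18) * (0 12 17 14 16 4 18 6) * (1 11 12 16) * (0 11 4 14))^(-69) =((0 11 6 12 17)(1 4 18 16 14))^(-69) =(0 11 6 12 17)(1 4 18 16 14)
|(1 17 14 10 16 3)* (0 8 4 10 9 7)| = |(0 8 4 10 16 3 1 17 14 9 7)| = 11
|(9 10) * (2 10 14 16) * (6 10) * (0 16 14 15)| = 7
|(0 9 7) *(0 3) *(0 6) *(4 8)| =10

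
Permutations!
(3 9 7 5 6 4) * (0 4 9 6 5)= (0 4 3 6 9 7)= [4, 1, 2, 6, 3, 5, 9, 0, 8, 7]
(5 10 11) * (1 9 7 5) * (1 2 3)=(1 9 7 5 10 11 2 3)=[0, 9, 3, 1, 4, 10, 6, 5, 8, 7, 11, 2]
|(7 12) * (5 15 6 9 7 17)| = 7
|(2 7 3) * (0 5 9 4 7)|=7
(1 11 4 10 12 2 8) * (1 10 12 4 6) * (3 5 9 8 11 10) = [0, 10, 11, 5, 12, 9, 1, 7, 3, 8, 4, 6, 2] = (1 10 4 12 2 11 6)(3 5 9 8)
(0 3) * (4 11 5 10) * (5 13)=(0 3)(4 11 13 5 10)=[3, 1, 2, 0, 11, 10, 6, 7, 8, 9, 4, 13, 12, 5]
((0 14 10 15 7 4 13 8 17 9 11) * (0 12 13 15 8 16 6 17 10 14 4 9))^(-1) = (0 17 6 16 13 12 11 9 7 15 4)(8 10)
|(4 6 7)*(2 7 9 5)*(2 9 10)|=|(2 7 4 6 10)(5 9)|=10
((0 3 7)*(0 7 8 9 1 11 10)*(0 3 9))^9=(0 1 10 8 9 11 3)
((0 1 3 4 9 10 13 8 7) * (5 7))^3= (0 4 13 7 3 10 5 1 9 8)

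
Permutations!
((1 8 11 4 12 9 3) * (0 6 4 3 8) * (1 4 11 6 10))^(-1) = ((0 10 1)(3 4 12 9 8 6 11))^(-1) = (0 1 10)(3 11 6 8 9 12 4)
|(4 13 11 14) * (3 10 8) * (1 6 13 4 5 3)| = 9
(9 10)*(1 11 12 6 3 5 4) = (1 11 12 6 3 5 4)(9 10) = [0, 11, 2, 5, 1, 4, 3, 7, 8, 10, 9, 12, 6]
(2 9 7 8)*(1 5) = (1 5)(2 9 7 8) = [0, 5, 9, 3, 4, 1, 6, 8, 2, 7]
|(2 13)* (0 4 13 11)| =5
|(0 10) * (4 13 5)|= |(0 10)(4 13 5)|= 6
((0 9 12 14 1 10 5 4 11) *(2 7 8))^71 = (0 11 4 5 10 1 14 12 9)(2 8 7)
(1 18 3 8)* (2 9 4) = (1 18 3 8)(2 9 4) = [0, 18, 9, 8, 2, 5, 6, 7, 1, 4, 10, 11, 12, 13, 14, 15, 16, 17, 3]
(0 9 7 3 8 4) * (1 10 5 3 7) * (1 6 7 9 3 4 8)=(0 3 1 10 5 4)(6 7 9)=[3, 10, 2, 1, 0, 4, 7, 9, 8, 6, 5]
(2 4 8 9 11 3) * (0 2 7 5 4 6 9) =(0 2 6 9 11 3 7 5 4 8) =[2, 1, 6, 7, 8, 4, 9, 5, 0, 11, 10, 3]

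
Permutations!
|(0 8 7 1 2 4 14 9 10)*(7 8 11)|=9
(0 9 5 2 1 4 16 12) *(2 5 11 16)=(0 9 11 16 12)(1 4 2)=[9, 4, 1, 3, 2, 5, 6, 7, 8, 11, 10, 16, 0, 13, 14, 15, 12]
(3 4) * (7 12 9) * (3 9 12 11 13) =(3 4 9 7 11 13) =[0, 1, 2, 4, 9, 5, 6, 11, 8, 7, 10, 13, 12, 3]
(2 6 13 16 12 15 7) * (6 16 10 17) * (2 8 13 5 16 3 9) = (2 3 9)(5 16 12 15 7 8 13 10 17 6) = [0, 1, 3, 9, 4, 16, 5, 8, 13, 2, 17, 11, 15, 10, 14, 7, 12, 6]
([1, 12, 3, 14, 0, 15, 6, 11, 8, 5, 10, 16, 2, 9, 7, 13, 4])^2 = [12, 2, 14, 7, 1, 13, 6, 16, 8, 15, 10, 4, 3, 5, 11, 9, 0]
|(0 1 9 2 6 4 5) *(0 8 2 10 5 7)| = |(0 1 9 10 5 8 2 6 4 7)| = 10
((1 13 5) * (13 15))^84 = (15)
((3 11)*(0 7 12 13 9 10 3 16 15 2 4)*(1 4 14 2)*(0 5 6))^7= (0 11)(1 13)(2 14)(3 6)(4 9)(5 10)(7 16)(12 15)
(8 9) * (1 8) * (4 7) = (1 8 9)(4 7) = [0, 8, 2, 3, 7, 5, 6, 4, 9, 1]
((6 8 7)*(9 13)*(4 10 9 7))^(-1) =(4 8 6 7 13 9 10)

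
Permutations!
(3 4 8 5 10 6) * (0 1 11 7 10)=(0 1 11 7 10 6 3 4 8 5)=[1, 11, 2, 4, 8, 0, 3, 10, 5, 9, 6, 7]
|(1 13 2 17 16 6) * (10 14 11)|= |(1 13 2 17 16 6)(10 14 11)|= 6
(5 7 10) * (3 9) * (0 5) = (0 5 7 10)(3 9) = [5, 1, 2, 9, 4, 7, 6, 10, 8, 3, 0]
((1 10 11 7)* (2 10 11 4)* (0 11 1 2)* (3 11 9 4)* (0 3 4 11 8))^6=((0 9 11 7 2 10 4 3 8))^6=(0 4 7)(2 9 3)(8 10 11)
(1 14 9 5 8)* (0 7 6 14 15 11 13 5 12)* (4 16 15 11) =(0 7 6 14 9 12)(1 11 13 5 8)(4 16 15) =[7, 11, 2, 3, 16, 8, 14, 6, 1, 12, 10, 13, 0, 5, 9, 4, 15]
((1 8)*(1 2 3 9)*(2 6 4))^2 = ((1 8 6 4 2 3 9))^2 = (1 6 2 9 8 4 3)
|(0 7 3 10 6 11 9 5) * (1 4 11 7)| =|(0 1 4 11 9 5)(3 10 6 7)| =12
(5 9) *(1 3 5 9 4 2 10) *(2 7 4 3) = (1 2 10)(3 5)(4 7) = [0, 2, 10, 5, 7, 3, 6, 4, 8, 9, 1]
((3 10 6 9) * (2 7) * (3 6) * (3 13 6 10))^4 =(13)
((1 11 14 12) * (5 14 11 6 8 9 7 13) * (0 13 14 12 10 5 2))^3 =((0 13 2)(1 6 8 9 7 14 10 5 12))^3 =(1 9 10)(5 6 7)(8 14 12)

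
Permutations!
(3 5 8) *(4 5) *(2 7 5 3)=(2 7 5 8)(3 4)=[0, 1, 7, 4, 3, 8, 6, 5, 2]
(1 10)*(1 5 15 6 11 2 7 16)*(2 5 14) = [0, 10, 7, 3, 4, 15, 11, 16, 8, 9, 14, 5, 12, 13, 2, 6, 1] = (1 10 14 2 7 16)(5 15 6 11)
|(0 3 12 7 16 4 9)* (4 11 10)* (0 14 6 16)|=|(0 3 12 7)(4 9 14 6 16 11 10)|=28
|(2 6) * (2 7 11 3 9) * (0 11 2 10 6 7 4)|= 14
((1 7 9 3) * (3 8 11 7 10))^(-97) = ((1 10 3)(7 9 8 11))^(-97) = (1 3 10)(7 11 8 9)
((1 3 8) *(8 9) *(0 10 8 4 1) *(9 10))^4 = ((0 9 4 1 3 10 8))^4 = (0 3 9 10 4 8 1)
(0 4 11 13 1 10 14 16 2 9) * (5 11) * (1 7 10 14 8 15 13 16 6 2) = (0 4 5 11 16 1 14 6 2 9)(7 10 8 15 13) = [4, 14, 9, 3, 5, 11, 2, 10, 15, 0, 8, 16, 12, 7, 6, 13, 1]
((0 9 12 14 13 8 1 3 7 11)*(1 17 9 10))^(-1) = ((0 10 1 3 7 11)(8 17 9 12 14 13))^(-1) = (0 11 7 3 1 10)(8 13 14 12 9 17)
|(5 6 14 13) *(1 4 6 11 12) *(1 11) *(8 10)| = |(1 4 6 14 13 5)(8 10)(11 12)| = 6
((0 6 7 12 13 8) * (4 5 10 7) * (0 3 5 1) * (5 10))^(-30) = ((0 6 4 1)(3 10 7 12 13 8))^(-30) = (13)(0 4)(1 6)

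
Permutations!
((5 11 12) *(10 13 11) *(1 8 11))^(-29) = (1 13 10 5 12 11 8) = ((1 8 11 12 5 10 13))^(-29)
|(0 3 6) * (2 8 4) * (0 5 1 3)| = |(1 3 6 5)(2 8 4)| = 12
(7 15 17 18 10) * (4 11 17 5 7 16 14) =(4 11 17 18 10 16 14)(5 7 15) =[0, 1, 2, 3, 11, 7, 6, 15, 8, 9, 16, 17, 12, 13, 4, 5, 14, 18, 10]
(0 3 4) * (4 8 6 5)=(0 3 8 6 5 4)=[3, 1, 2, 8, 0, 4, 5, 7, 6]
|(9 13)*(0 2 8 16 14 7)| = 6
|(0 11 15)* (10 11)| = 4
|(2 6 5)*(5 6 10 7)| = |(2 10 7 5)| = 4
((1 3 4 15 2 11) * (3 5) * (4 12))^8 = (15)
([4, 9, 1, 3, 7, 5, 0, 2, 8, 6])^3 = [2, 0, 6, 3, 1, 5, 7, 9, 8, 4]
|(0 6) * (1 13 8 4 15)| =10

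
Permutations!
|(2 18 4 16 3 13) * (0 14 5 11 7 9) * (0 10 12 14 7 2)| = 14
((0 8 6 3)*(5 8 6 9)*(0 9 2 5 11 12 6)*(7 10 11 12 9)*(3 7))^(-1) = (2 8 5)(6 12 9 11 10 7)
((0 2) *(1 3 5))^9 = ((0 2)(1 3 5))^9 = (5)(0 2)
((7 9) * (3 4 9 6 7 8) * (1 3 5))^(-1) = (1 5 8 9 4 3)(6 7)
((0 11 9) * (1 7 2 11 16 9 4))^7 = (0 16 9)(1 2 4 7 11)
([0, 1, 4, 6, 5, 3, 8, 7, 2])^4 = (2 6 5)(3 4 8)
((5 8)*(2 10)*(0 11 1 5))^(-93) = ((0 11 1 5 8)(2 10))^(-93) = (0 1 8 11 5)(2 10)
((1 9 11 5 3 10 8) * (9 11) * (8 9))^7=(11)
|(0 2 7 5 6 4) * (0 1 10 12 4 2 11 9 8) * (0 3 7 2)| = 8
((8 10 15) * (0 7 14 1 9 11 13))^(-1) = (0 13 11 9 1 14 7)(8 15 10)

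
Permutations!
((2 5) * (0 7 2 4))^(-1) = ((0 7 2 5 4))^(-1) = (0 4 5 2 7)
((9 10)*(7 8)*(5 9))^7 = ((5 9 10)(7 8))^7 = (5 9 10)(7 8)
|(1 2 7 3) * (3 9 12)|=6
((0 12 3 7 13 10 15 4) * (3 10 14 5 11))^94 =(0 4 15 10 12)(3 5 13)(7 11 14)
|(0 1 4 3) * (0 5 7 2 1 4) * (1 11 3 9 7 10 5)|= 8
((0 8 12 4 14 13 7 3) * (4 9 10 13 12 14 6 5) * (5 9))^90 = (0 6)(3 4)(5 7)(8 9)(10 14)(12 13)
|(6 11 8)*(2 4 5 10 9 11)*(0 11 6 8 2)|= |(0 11 2 4 5 10 9 6)|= 8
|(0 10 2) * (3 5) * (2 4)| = 4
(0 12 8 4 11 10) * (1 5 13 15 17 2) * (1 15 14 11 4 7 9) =(0 12 8 7 9 1 5 13 14 11 10)(2 15 17) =[12, 5, 15, 3, 4, 13, 6, 9, 7, 1, 0, 10, 8, 14, 11, 17, 16, 2]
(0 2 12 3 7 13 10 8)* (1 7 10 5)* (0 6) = (0 2 12 3 10 8 6)(1 7 13 5) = [2, 7, 12, 10, 4, 1, 0, 13, 6, 9, 8, 11, 3, 5]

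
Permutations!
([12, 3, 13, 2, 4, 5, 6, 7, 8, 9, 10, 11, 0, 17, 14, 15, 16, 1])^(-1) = (0 12)(1 17 13 2 3)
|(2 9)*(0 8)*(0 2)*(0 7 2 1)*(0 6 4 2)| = |(0 8 1 6 4 2 9 7)| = 8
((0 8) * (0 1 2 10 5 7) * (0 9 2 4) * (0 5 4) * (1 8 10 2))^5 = (0 9 5 10 1 7 4)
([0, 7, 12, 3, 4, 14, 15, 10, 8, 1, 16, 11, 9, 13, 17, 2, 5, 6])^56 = (1 15 5)(2 14 7)(6 16 9)(10 12 17)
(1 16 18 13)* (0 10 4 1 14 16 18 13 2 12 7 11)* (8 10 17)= (0 17 8 10 4 1 18 2 12 7 11)(13 14 16)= [17, 18, 12, 3, 1, 5, 6, 11, 10, 9, 4, 0, 7, 14, 16, 15, 13, 8, 2]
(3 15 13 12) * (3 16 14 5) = [0, 1, 2, 15, 4, 3, 6, 7, 8, 9, 10, 11, 16, 12, 5, 13, 14] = (3 15 13 12 16 14 5)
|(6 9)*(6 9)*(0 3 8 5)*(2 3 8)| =6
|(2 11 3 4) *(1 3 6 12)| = 7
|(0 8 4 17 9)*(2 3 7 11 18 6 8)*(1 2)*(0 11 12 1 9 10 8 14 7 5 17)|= 16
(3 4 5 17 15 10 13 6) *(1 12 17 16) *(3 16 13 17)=(1 12 3 4 5 13 6 16)(10 17 15)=[0, 12, 2, 4, 5, 13, 16, 7, 8, 9, 17, 11, 3, 6, 14, 10, 1, 15]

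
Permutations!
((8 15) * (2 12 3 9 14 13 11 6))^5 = (2 13 3 6 14 12 11 9)(8 15)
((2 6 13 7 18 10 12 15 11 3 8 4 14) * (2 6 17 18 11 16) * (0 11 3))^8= ((0 11)(2 17 18 10 12 15 16)(3 8 4 14 6 13 7))^8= (2 17 18 10 12 15 16)(3 8 4 14 6 13 7)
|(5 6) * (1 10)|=2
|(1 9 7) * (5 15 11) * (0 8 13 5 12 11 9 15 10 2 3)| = 28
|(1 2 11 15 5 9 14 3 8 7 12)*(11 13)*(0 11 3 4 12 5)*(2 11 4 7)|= 12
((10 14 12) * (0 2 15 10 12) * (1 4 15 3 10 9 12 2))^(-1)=(0 14 10 3 2 12 9 15 4 1)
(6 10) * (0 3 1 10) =(0 3 1 10 6) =[3, 10, 2, 1, 4, 5, 0, 7, 8, 9, 6]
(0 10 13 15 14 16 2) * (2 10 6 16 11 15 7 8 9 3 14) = (0 6 16 10 13 7 8 9 3 14 11 15 2) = [6, 1, 0, 14, 4, 5, 16, 8, 9, 3, 13, 15, 12, 7, 11, 2, 10]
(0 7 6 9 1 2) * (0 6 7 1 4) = [1, 2, 6, 3, 0, 5, 9, 7, 8, 4] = (0 1 2 6 9 4)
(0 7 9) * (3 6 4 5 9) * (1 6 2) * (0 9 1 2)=(9)(0 7 3)(1 6 4 5)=[7, 6, 2, 0, 5, 1, 4, 3, 8, 9]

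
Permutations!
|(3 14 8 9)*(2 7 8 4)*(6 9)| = 8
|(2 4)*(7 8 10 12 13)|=10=|(2 4)(7 8 10 12 13)|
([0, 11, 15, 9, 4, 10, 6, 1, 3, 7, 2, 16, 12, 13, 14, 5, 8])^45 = [0, 8, 15, 1, 4, 10, 6, 16, 7, 11, 2, 3, 12, 13, 14, 5, 9]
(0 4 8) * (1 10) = (0 4 8)(1 10) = [4, 10, 2, 3, 8, 5, 6, 7, 0, 9, 1]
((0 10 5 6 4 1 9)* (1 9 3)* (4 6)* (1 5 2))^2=((0 10 2 1 3 5 4 9))^2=(0 2 3 4)(1 5 9 10)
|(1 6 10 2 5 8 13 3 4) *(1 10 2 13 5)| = 12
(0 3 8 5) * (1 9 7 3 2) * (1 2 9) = (0 9 7 3 8 5) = [9, 1, 2, 8, 4, 0, 6, 3, 5, 7]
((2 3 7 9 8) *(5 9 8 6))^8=((2 3 7 8)(5 9 6))^8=(5 6 9)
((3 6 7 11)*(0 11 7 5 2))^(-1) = ((0 11 3 6 5 2))^(-1) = (0 2 5 6 3 11)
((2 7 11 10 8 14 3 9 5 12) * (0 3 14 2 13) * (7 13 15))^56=((0 3 9 5 12 15 7 11 10 8 2 13))^56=(0 10 12)(2 7 9)(3 8 15)(5 13 11)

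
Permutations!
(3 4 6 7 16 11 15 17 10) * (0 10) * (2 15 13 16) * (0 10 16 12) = (0 16 11 13 12)(2 15 17 10 3 4 6 7) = [16, 1, 15, 4, 6, 5, 7, 2, 8, 9, 3, 13, 0, 12, 14, 17, 11, 10]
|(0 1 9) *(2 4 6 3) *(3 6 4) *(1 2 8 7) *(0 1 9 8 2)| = |(1 8 7 9)(2 3)| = 4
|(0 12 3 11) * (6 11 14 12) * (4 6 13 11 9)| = 3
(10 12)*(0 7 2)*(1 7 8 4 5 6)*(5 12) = [8, 7, 0, 3, 12, 6, 1, 2, 4, 9, 5, 11, 10] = (0 8 4 12 10 5 6 1 7 2)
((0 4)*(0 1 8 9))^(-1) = ((0 4 1 8 9))^(-1) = (0 9 8 1 4)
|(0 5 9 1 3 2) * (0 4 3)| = 12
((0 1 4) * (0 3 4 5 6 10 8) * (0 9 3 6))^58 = (0 1 5)(3 8 6)(4 9 10)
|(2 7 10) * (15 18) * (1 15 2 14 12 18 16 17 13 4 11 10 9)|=|(1 15 16 17 13 4 11 10 14 12 18 2 7 9)|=14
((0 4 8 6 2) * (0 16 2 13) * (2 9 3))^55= ((0 4 8 6 13)(2 16 9 3))^55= (2 3 9 16)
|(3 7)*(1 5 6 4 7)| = |(1 5 6 4 7 3)| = 6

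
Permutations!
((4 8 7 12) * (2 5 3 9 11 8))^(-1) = ((2 5 3 9 11 8 7 12 4))^(-1) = (2 4 12 7 8 11 9 3 5)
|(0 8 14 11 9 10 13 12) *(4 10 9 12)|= |(0 8 14 11 12)(4 10 13)|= 15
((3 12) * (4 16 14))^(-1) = ((3 12)(4 16 14))^(-1) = (3 12)(4 14 16)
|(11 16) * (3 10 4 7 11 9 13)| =|(3 10 4 7 11 16 9 13)| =8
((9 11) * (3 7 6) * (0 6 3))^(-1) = (0 6)(3 7)(9 11)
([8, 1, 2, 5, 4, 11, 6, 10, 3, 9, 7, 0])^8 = [5, 1, 2, 0, 4, 8, 6, 7, 11, 9, 10, 3]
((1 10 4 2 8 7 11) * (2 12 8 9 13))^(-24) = (13)(1 8 10 7 4 11 12)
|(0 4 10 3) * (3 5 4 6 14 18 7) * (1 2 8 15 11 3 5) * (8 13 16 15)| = |(0 6 14 18 7 5 4 10 1 2 13 16 15 11 3)| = 15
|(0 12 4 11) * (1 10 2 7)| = 4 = |(0 12 4 11)(1 10 2 7)|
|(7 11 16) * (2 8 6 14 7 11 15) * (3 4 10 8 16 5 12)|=|(2 16 11 5 12 3 4 10 8 6 14 7 15)|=13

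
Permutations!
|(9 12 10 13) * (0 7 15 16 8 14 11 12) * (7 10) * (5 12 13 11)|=35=|(0 10 11 13 9)(5 12 7 15 16 8 14)|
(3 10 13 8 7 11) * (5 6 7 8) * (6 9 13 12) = (3 10 12 6 7 11)(5 9 13) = [0, 1, 2, 10, 4, 9, 7, 11, 8, 13, 12, 3, 6, 5]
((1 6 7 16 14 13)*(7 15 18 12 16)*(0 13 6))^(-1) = (0 1 13)(6 14 16 12 18 15)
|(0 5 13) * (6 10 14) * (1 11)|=6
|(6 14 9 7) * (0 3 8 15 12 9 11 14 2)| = |(0 3 8 15 12 9 7 6 2)(11 14)| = 18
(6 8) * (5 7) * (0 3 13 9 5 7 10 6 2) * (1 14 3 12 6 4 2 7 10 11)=(0 12 6 8 7 10 4 2)(1 14 3 13 9 5 11)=[12, 14, 0, 13, 2, 11, 8, 10, 7, 5, 4, 1, 6, 9, 3]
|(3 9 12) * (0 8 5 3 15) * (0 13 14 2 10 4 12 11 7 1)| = |(0 8 5 3 9 11 7 1)(2 10 4 12 15 13 14)| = 56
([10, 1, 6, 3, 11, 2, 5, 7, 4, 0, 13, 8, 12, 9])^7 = [9, 1, 6, 3, 11, 2, 5, 7, 4, 13, 0, 8, 12, 10]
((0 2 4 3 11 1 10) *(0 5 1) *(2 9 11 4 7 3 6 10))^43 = ((0 9 11)(1 2 7 3 4 6 10 5))^43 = (0 9 11)(1 3 10 2 4 5 7 6)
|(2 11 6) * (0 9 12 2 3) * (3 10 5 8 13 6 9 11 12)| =20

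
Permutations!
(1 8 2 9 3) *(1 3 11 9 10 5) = (1 8 2 10 5)(9 11) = [0, 8, 10, 3, 4, 1, 6, 7, 2, 11, 5, 9]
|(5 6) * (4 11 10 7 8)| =|(4 11 10 7 8)(5 6)| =10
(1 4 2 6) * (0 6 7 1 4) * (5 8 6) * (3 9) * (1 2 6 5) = (0 1)(2 7)(3 9)(4 6)(5 8) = [1, 0, 7, 9, 6, 8, 4, 2, 5, 3]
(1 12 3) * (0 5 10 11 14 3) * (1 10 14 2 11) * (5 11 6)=(0 11 2 6 5 14 3 10 1 12)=[11, 12, 6, 10, 4, 14, 5, 7, 8, 9, 1, 2, 0, 13, 3]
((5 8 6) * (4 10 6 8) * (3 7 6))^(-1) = (3 10 4 5 6 7)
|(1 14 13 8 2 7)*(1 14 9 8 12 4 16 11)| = |(1 9 8 2 7 14 13 12 4 16 11)| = 11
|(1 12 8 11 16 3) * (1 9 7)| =8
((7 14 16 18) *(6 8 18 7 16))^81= (6 16)(7 8)(14 18)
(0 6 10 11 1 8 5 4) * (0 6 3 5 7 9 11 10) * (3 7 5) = (0 7 9 11 1 8 5 4 6) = [7, 8, 2, 3, 6, 4, 0, 9, 5, 11, 10, 1]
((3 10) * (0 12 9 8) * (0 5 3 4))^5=(0 3 9 4 5 12 10 8)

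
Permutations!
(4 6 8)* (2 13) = (2 13)(4 6 8) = [0, 1, 13, 3, 6, 5, 8, 7, 4, 9, 10, 11, 12, 2]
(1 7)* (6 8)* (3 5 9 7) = [0, 3, 2, 5, 4, 9, 8, 1, 6, 7] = (1 3 5 9 7)(6 8)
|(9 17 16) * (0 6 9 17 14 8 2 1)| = |(0 6 9 14 8 2 1)(16 17)| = 14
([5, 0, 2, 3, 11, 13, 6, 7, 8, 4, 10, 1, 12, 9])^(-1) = (0 1 11 4 9 13 5)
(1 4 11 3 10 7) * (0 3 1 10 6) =[3, 4, 2, 6, 11, 5, 0, 10, 8, 9, 7, 1] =(0 3 6)(1 4 11)(7 10)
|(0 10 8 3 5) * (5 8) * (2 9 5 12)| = |(0 10 12 2 9 5)(3 8)| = 6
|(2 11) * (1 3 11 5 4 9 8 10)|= |(1 3 11 2 5 4 9 8 10)|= 9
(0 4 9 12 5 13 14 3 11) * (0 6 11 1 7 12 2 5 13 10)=(0 4 9 2 5 10)(1 7 12 13 14 3)(6 11)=[4, 7, 5, 1, 9, 10, 11, 12, 8, 2, 0, 6, 13, 14, 3]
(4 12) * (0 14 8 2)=(0 14 8 2)(4 12)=[14, 1, 0, 3, 12, 5, 6, 7, 2, 9, 10, 11, 4, 13, 8]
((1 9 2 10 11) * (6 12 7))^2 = ((1 9 2 10 11)(6 12 7))^2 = (1 2 11 9 10)(6 7 12)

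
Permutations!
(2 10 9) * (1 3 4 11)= [0, 3, 10, 4, 11, 5, 6, 7, 8, 2, 9, 1]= (1 3 4 11)(2 10 9)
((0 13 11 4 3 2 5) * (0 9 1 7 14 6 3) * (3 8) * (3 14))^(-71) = (0 13 11 4)(1 7 3 2 5 9)(6 8 14)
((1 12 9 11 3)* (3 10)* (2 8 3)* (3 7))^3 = ((1 12 9 11 10 2 8 7 3))^3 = (1 11 8)(2 3 9)(7 12 10)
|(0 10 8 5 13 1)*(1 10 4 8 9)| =8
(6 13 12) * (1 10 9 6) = (1 10 9 6 13 12) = [0, 10, 2, 3, 4, 5, 13, 7, 8, 6, 9, 11, 1, 12]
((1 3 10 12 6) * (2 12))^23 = ((1 3 10 2 12 6))^23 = (1 6 12 2 10 3)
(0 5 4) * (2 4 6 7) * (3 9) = [5, 1, 4, 9, 0, 6, 7, 2, 8, 3] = (0 5 6 7 2 4)(3 9)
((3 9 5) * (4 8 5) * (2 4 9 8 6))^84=(9)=((9)(2 4 6)(3 8 5))^84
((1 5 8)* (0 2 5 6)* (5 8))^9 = (0 6 1 8 2)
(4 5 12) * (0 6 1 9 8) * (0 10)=(0 6 1 9 8 10)(4 5 12)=[6, 9, 2, 3, 5, 12, 1, 7, 10, 8, 0, 11, 4]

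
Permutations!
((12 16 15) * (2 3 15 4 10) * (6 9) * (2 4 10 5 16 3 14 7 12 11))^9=(2 7 3 11 14 12 15)(4 5 16 10)(6 9)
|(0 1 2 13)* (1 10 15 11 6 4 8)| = 10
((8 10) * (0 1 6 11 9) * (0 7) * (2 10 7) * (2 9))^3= (0 11 8 1 2 7 6 10)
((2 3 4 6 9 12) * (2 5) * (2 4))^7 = (2 3)(4 9 5 6 12)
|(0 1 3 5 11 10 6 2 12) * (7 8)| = 18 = |(0 1 3 5 11 10 6 2 12)(7 8)|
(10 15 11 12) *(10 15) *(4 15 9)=(4 15 11 12 9)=[0, 1, 2, 3, 15, 5, 6, 7, 8, 4, 10, 12, 9, 13, 14, 11]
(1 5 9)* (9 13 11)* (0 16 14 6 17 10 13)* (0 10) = [16, 5, 2, 3, 4, 10, 17, 7, 8, 1, 13, 9, 12, 11, 6, 15, 14, 0] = (0 16 14 6 17)(1 5 10 13 11 9)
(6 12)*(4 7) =(4 7)(6 12) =[0, 1, 2, 3, 7, 5, 12, 4, 8, 9, 10, 11, 6]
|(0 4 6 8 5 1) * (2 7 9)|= |(0 4 6 8 5 1)(2 7 9)|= 6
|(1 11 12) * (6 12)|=4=|(1 11 6 12)|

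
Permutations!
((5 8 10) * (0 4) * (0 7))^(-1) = ((0 4 7)(5 8 10))^(-1) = (0 7 4)(5 10 8)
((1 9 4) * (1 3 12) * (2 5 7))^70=(12)(2 5 7)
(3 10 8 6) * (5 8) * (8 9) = [0, 1, 2, 10, 4, 9, 3, 7, 6, 8, 5] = (3 10 5 9 8 6)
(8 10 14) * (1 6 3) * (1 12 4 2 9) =(1 6 3 12 4 2 9)(8 10 14) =[0, 6, 9, 12, 2, 5, 3, 7, 10, 1, 14, 11, 4, 13, 8]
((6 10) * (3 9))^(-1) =(3 9)(6 10)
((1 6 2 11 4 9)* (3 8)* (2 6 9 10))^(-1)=(1 9)(2 10 4 11)(3 8)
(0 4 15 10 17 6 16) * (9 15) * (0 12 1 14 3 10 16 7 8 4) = (1 14 3 10 17 6 7 8 4 9 15 16 12) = [0, 14, 2, 10, 9, 5, 7, 8, 4, 15, 17, 11, 1, 13, 3, 16, 12, 6]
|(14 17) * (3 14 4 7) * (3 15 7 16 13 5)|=14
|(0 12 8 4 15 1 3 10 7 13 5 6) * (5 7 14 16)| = 12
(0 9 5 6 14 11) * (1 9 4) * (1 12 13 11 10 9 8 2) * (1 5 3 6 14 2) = (0 4 12 13 11)(1 8)(2 5 14 10 9 3 6) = [4, 8, 5, 6, 12, 14, 2, 7, 1, 3, 9, 0, 13, 11, 10]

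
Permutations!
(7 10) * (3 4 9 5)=(3 4 9 5)(7 10)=[0, 1, 2, 4, 9, 3, 6, 10, 8, 5, 7]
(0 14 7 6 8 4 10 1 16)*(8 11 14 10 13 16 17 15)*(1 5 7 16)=[10, 17, 2, 3, 13, 7, 11, 6, 4, 9, 5, 14, 12, 1, 16, 8, 0, 15]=(0 10 5 7 6 11 14 16)(1 17 15 8 4 13)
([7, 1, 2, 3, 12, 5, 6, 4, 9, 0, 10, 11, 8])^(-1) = (0 9 8 12 4 7)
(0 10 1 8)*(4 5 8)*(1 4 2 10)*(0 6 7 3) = (0 1 2 10 4 5 8 6 7 3) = [1, 2, 10, 0, 5, 8, 7, 3, 6, 9, 4]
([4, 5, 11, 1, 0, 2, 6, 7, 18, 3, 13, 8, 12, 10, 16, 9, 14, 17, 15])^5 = (0 4)(1 18 5 15 2 9 11 3 8)(10 13)(14 16)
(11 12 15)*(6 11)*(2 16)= (2 16)(6 11 12 15)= [0, 1, 16, 3, 4, 5, 11, 7, 8, 9, 10, 12, 15, 13, 14, 6, 2]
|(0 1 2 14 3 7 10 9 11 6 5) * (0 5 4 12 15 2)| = 22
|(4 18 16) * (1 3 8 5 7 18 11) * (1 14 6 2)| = |(1 3 8 5 7 18 16 4 11 14 6 2)| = 12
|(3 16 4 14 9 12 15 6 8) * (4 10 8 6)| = |(3 16 10 8)(4 14 9 12 15)| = 20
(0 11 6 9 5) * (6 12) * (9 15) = (0 11 12 6 15 9 5) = [11, 1, 2, 3, 4, 0, 15, 7, 8, 5, 10, 12, 6, 13, 14, 9]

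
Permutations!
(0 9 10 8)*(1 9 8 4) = [8, 9, 2, 3, 1, 5, 6, 7, 0, 10, 4] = (0 8)(1 9 10 4)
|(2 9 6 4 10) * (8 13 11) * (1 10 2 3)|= 12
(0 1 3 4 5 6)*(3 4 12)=[1, 4, 2, 12, 5, 6, 0, 7, 8, 9, 10, 11, 3]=(0 1 4 5 6)(3 12)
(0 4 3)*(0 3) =[4, 1, 2, 3, 0] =(0 4)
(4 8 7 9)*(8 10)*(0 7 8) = (0 7 9 4 10) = [7, 1, 2, 3, 10, 5, 6, 9, 8, 4, 0]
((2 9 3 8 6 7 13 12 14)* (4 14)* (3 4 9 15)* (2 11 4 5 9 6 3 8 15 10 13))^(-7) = (2 7 6 12 13 10)(3 8 15)(4 11 14)(5 9)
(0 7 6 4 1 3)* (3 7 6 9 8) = (0 6 4 1 7 9 8 3) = [6, 7, 2, 0, 1, 5, 4, 9, 3, 8]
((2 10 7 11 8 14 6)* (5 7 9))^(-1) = (2 6 14 8 11 7 5 9 10)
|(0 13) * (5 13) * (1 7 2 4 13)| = |(0 5 1 7 2 4 13)| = 7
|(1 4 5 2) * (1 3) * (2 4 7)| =4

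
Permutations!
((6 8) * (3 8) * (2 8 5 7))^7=(2 8 6 3 5 7)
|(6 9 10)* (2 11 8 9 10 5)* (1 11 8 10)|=|(1 11 10 6)(2 8 9 5)|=4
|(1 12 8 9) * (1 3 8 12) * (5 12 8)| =5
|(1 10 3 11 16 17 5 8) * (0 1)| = |(0 1 10 3 11 16 17 5 8)| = 9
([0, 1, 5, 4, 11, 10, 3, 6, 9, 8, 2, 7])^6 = [0, 1, 2, 4, 11, 5, 3, 6, 8, 9, 10, 7]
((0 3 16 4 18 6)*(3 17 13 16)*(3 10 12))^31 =((0 17 13 16 4 18 6)(3 10 12))^31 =(0 16 6 13 18 17 4)(3 10 12)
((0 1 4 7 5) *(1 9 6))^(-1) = ((0 9 6 1 4 7 5))^(-1) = (0 5 7 4 1 6 9)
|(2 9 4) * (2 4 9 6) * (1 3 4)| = 6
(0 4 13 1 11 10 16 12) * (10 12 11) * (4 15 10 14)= [15, 14, 2, 3, 13, 5, 6, 7, 8, 9, 16, 12, 0, 1, 4, 10, 11]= (0 15 10 16 11 12)(1 14 4 13)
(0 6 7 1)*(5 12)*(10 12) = (0 6 7 1)(5 10 12) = [6, 0, 2, 3, 4, 10, 7, 1, 8, 9, 12, 11, 5]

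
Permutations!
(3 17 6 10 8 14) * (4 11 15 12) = (3 17 6 10 8 14)(4 11 15 12) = [0, 1, 2, 17, 11, 5, 10, 7, 14, 9, 8, 15, 4, 13, 3, 12, 16, 6]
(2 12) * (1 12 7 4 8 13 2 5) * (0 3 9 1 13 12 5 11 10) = (0 3 9 1 5 13 2 7 4 8 12 11 10) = [3, 5, 7, 9, 8, 13, 6, 4, 12, 1, 0, 10, 11, 2]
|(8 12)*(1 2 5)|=|(1 2 5)(8 12)|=6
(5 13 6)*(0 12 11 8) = (0 12 11 8)(5 13 6) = [12, 1, 2, 3, 4, 13, 5, 7, 0, 9, 10, 8, 11, 6]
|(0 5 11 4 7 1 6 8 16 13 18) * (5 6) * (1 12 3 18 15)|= |(0 6 8 16 13 15 1 5 11 4 7 12 3 18)|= 14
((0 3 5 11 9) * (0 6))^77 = (0 6 9 11 5 3)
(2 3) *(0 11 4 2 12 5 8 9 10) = [11, 1, 3, 12, 2, 8, 6, 7, 9, 10, 0, 4, 5] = (0 11 4 2 3 12 5 8 9 10)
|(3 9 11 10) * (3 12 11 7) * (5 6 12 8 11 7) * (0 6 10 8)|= |(0 6 12 7 3 9 5 10)(8 11)|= 8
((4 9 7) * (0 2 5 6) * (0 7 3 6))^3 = (3 4 6 9 7)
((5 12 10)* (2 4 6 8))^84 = (12)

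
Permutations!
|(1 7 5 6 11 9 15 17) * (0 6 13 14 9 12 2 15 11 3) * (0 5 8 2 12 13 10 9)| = |(0 6 3 5 10 9 11 13 14)(1 7 8 2 15 17)| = 18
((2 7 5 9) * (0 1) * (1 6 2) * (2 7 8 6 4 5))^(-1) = (0 1 9 5 4)(2 7 6 8)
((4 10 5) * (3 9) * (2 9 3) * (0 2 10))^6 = (10)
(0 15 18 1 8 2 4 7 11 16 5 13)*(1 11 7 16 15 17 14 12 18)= (0 17 14 12 18 11 15 1 8 2 4 16 5 13)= [17, 8, 4, 3, 16, 13, 6, 7, 2, 9, 10, 15, 18, 0, 12, 1, 5, 14, 11]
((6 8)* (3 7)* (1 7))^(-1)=((1 7 3)(6 8))^(-1)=(1 3 7)(6 8)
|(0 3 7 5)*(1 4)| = |(0 3 7 5)(1 4)| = 4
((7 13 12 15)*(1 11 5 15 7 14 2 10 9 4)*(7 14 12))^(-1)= (1 4 9 10 2 14 12 15 5 11)(7 13)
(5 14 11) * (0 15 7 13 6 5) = (0 15 7 13 6 5 14 11) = [15, 1, 2, 3, 4, 14, 5, 13, 8, 9, 10, 0, 12, 6, 11, 7]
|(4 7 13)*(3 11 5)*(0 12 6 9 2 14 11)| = 9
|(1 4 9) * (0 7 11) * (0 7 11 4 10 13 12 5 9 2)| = |(0 11 7 4 2)(1 10 13 12 5 9)| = 30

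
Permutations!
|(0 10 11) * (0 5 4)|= 5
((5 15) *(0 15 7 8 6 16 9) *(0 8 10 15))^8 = ((5 7 10 15)(6 16 9 8))^8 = (16)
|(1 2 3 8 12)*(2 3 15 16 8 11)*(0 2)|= 9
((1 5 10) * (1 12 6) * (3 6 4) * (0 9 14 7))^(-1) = (0 7 14 9)(1 6 3 4 12 10 5)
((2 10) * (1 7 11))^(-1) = (1 11 7)(2 10)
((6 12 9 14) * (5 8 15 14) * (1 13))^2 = (5 15 6 9 8 14 12)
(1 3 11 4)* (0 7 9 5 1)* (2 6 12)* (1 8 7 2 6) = (0 2 1 3 11 4)(5 8 7 9)(6 12) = [2, 3, 1, 11, 0, 8, 12, 9, 7, 5, 10, 4, 6]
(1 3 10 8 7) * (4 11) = (1 3 10 8 7)(4 11) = [0, 3, 2, 10, 11, 5, 6, 1, 7, 9, 8, 4]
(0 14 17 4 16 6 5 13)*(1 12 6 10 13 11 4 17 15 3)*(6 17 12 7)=(0 14 15 3 1 7 6 5 11 4 16 10 13)(12 17)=[14, 7, 2, 1, 16, 11, 5, 6, 8, 9, 13, 4, 17, 0, 15, 3, 10, 12]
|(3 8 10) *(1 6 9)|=3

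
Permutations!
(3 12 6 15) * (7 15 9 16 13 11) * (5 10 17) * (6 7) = (3 12 7 15)(5 10 17)(6 9 16 13 11) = [0, 1, 2, 12, 4, 10, 9, 15, 8, 16, 17, 6, 7, 11, 14, 3, 13, 5]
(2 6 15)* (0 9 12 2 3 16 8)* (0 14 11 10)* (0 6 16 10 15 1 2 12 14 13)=(0 9 14 11 15 3 10 6 1 2 16 8 13)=[9, 2, 16, 10, 4, 5, 1, 7, 13, 14, 6, 15, 12, 0, 11, 3, 8]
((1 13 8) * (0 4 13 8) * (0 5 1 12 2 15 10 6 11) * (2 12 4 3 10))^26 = ((0 3 10 6 11)(1 8 4 13 5)(2 15))^26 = (15)(0 3 10 6 11)(1 8 4 13 5)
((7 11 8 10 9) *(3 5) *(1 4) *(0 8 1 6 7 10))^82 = ((0 8)(1 4 6 7 11)(3 5)(9 10))^82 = (1 6 11 4 7)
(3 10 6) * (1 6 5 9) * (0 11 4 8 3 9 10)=(0 11 4 8 3)(1 6 9)(5 10)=[11, 6, 2, 0, 8, 10, 9, 7, 3, 1, 5, 4]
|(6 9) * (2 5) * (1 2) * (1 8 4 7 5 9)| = 4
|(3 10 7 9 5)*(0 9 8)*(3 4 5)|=6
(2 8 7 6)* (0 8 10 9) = (0 8 7 6 2 10 9) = [8, 1, 10, 3, 4, 5, 2, 6, 7, 0, 9]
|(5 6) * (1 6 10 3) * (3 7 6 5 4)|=7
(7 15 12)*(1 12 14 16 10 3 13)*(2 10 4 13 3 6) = (1 12 7 15 14 16 4 13)(2 10 6) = [0, 12, 10, 3, 13, 5, 2, 15, 8, 9, 6, 11, 7, 1, 16, 14, 4]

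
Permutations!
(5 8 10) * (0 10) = [10, 1, 2, 3, 4, 8, 6, 7, 0, 9, 5] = (0 10 5 8)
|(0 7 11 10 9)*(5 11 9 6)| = 12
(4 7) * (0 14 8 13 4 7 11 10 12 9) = (0 14 8 13 4 11 10 12 9) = [14, 1, 2, 3, 11, 5, 6, 7, 13, 0, 12, 10, 9, 4, 8]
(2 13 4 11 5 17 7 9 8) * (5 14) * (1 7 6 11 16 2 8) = (1 7 9)(2 13 4 16)(5 17 6 11 14) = [0, 7, 13, 3, 16, 17, 11, 9, 8, 1, 10, 14, 12, 4, 5, 15, 2, 6]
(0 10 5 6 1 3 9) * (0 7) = [10, 3, 2, 9, 4, 6, 1, 0, 8, 7, 5] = (0 10 5 6 1 3 9 7)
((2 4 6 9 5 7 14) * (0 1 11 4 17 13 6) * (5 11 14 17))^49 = (0 1 14 2 5 7 17 13 6 9 11 4)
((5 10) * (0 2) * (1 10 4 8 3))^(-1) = ((0 2)(1 10 5 4 8 3))^(-1) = (0 2)(1 3 8 4 5 10)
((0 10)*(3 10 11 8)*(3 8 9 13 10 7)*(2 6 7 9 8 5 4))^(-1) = (0 10 13 9 3 7 6 2 4 5 8 11)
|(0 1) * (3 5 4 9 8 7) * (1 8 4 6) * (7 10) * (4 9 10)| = |(0 8 4 10 7 3 5 6 1)| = 9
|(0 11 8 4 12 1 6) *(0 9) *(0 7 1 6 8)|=14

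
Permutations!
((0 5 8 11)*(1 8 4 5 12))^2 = (0 1 11 12 8)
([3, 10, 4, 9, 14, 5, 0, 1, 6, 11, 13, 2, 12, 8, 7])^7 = [7, 9, 8, 1, 6, 5, 14, 3, 4, 10, 11, 13, 12, 2, 0]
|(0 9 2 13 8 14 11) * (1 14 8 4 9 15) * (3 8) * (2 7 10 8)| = |(0 15 1 14 11)(2 13 4 9 7 10 8 3)| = 40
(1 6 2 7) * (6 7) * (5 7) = (1 5 7)(2 6) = [0, 5, 6, 3, 4, 7, 2, 1]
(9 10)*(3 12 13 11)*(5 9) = (3 12 13 11)(5 9 10) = [0, 1, 2, 12, 4, 9, 6, 7, 8, 10, 5, 3, 13, 11]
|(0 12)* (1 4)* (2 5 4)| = 4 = |(0 12)(1 2 5 4)|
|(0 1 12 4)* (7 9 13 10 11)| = 20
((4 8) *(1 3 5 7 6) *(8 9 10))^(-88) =(10)(1 5 6 3 7)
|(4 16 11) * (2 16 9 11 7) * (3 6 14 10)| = |(2 16 7)(3 6 14 10)(4 9 11)| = 12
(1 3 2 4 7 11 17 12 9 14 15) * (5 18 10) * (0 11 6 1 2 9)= (0 11 17 12)(1 3 9 14 15 2 4 7 6)(5 18 10)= [11, 3, 4, 9, 7, 18, 1, 6, 8, 14, 5, 17, 0, 13, 15, 2, 16, 12, 10]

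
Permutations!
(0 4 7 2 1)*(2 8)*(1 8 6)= (0 4 7 6 1)(2 8)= [4, 0, 8, 3, 7, 5, 1, 6, 2]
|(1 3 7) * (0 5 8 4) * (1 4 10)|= 8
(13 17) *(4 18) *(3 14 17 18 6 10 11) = [0, 1, 2, 14, 6, 5, 10, 7, 8, 9, 11, 3, 12, 18, 17, 15, 16, 13, 4] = (3 14 17 13 18 4 6 10 11)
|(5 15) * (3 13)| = 2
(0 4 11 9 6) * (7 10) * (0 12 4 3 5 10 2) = (0 3 5 10 7 2)(4 11 9 6 12) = [3, 1, 0, 5, 11, 10, 12, 2, 8, 6, 7, 9, 4]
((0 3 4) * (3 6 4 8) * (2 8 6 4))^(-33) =((0 4)(2 8 3 6))^(-33) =(0 4)(2 6 3 8)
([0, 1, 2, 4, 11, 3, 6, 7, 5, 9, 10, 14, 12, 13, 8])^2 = (3 11 8)(4 14 5)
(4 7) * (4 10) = (4 7 10) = [0, 1, 2, 3, 7, 5, 6, 10, 8, 9, 4]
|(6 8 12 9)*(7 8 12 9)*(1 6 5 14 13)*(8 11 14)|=21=|(1 6 12 7 11 14 13)(5 8 9)|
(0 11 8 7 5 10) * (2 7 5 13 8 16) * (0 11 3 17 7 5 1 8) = (0 3 17 7 13)(1 8)(2 5 10 11 16) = [3, 8, 5, 17, 4, 10, 6, 13, 1, 9, 11, 16, 12, 0, 14, 15, 2, 7]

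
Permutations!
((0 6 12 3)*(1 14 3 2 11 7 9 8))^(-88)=((0 6 12 2 11 7 9 8 1 14 3))^(-88)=(14)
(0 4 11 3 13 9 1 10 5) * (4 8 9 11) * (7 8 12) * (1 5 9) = (0 12 7 8 1 10 9 5)(3 13 11) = [12, 10, 2, 13, 4, 0, 6, 8, 1, 5, 9, 3, 7, 11]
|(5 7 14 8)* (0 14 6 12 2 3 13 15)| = 11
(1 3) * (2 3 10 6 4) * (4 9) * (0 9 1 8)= (0 9 4 2 3 8)(1 10 6)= [9, 10, 3, 8, 2, 5, 1, 7, 0, 4, 6]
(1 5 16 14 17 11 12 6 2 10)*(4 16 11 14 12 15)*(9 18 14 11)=(1 5 9 18 14 17 11 15 4 16 12 6 2 10)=[0, 5, 10, 3, 16, 9, 2, 7, 8, 18, 1, 15, 6, 13, 17, 4, 12, 11, 14]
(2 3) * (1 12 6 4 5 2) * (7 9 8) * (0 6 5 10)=(0 6 4 10)(1 12 5 2 3)(7 9 8)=[6, 12, 3, 1, 10, 2, 4, 9, 7, 8, 0, 11, 5]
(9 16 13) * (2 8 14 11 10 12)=(2 8 14 11 10 12)(9 16 13)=[0, 1, 8, 3, 4, 5, 6, 7, 14, 16, 12, 10, 2, 9, 11, 15, 13]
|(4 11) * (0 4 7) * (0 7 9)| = 4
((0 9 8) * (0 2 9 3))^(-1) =(0 3)(2 8 9) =((0 3)(2 9 8))^(-1)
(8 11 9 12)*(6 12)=(6 12 8 11 9)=[0, 1, 2, 3, 4, 5, 12, 7, 11, 6, 10, 9, 8]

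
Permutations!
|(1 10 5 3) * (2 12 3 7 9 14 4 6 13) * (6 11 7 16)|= |(1 10 5 16 6 13 2 12 3)(4 11 7 9 14)|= 45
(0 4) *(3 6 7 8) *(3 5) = (0 4)(3 6 7 8 5) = [4, 1, 2, 6, 0, 3, 7, 8, 5]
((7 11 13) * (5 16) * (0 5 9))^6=(0 16)(5 9)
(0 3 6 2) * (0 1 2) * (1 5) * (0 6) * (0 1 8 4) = [3, 2, 5, 1, 0, 8, 6, 7, 4] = (0 3 1 2 5 8 4)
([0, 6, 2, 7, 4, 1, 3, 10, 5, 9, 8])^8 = (1 6 3 7 10 8 5)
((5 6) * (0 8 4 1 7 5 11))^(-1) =(0 11 6 5 7 1 4 8)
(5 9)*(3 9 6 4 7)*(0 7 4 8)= (0 7 3 9 5 6 8)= [7, 1, 2, 9, 4, 6, 8, 3, 0, 5]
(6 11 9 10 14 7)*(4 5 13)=(4 5 13)(6 11 9 10 14 7)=[0, 1, 2, 3, 5, 13, 11, 6, 8, 10, 14, 9, 12, 4, 7]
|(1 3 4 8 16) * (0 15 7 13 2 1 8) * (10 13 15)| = |(0 10 13 2 1 3 4)(7 15)(8 16)| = 14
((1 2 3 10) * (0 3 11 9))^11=((0 3 10 1 2 11 9))^11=(0 2 3 11 10 9 1)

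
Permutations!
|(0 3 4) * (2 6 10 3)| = |(0 2 6 10 3 4)| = 6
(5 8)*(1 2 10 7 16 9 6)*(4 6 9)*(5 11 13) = (1 2 10 7 16 4 6)(5 8 11 13) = [0, 2, 10, 3, 6, 8, 1, 16, 11, 9, 7, 13, 12, 5, 14, 15, 4]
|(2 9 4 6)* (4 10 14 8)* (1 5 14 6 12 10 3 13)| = 12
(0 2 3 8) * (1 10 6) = [2, 10, 3, 8, 4, 5, 1, 7, 0, 9, 6] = (0 2 3 8)(1 10 6)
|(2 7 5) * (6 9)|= |(2 7 5)(6 9)|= 6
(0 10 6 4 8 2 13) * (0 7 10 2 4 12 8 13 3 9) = (0 2 3 9)(4 13 7 10 6 12 8) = [2, 1, 3, 9, 13, 5, 12, 10, 4, 0, 6, 11, 8, 7]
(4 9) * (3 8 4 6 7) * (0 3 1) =(0 3 8 4 9 6 7 1) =[3, 0, 2, 8, 9, 5, 7, 1, 4, 6]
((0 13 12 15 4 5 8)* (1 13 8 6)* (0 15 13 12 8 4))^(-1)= (0 15 8 13 12 1 6 5 4)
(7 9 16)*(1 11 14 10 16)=(1 11 14 10 16 7 9)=[0, 11, 2, 3, 4, 5, 6, 9, 8, 1, 16, 14, 12, 13, 10, 15, 7]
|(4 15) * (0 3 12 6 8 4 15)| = 6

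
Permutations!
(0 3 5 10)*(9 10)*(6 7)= (0 3 5 9 10)(6 7)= [3, 1, 2, 5, 4, 9, 7, 6, 8, 10, 0]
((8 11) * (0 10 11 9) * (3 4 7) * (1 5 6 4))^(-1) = ((0 10 11 8 9)(1 5 6 4 7 3))^(-1) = (0 9 8 11 10)(1 3 7 4 6 5)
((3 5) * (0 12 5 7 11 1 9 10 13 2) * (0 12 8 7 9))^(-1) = (0 1 11 7 8)(2 13 10 9 3 5 12)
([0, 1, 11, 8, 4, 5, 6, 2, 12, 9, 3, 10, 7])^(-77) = (12)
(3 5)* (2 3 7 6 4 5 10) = [0, 1, 3, 10, 5, 7, 4, 6, 8, 9, 2] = (2 3 10)(4 5 7 6)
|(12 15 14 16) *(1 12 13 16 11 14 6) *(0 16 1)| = 14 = |(0 16 13 1 12 15 6)(11 14)|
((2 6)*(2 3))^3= (6)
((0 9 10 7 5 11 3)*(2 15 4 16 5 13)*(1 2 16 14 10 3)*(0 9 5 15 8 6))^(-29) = (0 6 8 2 1 11 5)(3 9)(4 15 16 13 7 10 14)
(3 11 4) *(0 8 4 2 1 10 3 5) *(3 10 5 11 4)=(0 8 3 4 11 2 1 5)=[8, 5, 1, 4, 11, 0, 6, 7, 3, 9, 10, 2]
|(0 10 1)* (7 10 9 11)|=6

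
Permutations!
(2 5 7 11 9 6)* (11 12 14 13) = [0, 1, 5, 3, 4, 7, 2, 12, 8, 6, 10, 9, 14, 11, 13] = (2 5 7 12 14 13 11 9 6)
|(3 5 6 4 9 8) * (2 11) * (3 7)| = 14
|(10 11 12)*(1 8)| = |(1 8)(10 11 12)| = 6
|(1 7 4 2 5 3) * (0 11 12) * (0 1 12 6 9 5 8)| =|(0 11 6 9 5 3 12 1 7 4 2 8)| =12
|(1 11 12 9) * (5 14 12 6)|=|(1 11 6 5 14 12 9)|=7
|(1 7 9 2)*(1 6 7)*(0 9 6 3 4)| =|(0 9 2 3 4)(6 7)| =10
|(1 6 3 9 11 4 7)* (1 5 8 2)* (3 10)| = 11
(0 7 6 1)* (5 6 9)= [7, 0, 2, 3, 4, 6, 1, 9, 8, 5]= (0 7 9 5 6 1)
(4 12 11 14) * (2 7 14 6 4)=(2 7 14)(4 12 11 6)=[0, 1, 7, 3, 12, 5, 4, 14, 8, 9, 10, 6, 11, 13, 2]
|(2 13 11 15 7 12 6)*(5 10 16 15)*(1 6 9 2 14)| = |(1 6 14)(2 13 11 5 10 16 15 7 12 9)| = 30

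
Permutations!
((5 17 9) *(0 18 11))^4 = (0 18 11)(5 17 9)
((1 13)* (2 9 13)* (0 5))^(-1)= (0 5)(1 13 9 2)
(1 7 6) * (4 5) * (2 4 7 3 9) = [0, 3, 4, 9, 5, 7, 1, 6, 8, 2] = (1 3 9 2 4 5 7 6)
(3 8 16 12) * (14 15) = (3 8 16 12)(14 15) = [0, 1, 2, 8, 4, 5, 6, 7, 16, 9, 10, 11, 3, 13, 15, 14, 12]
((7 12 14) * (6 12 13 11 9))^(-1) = (6 9 11 13 7 14 12)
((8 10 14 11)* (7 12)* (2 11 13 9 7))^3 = (2 10 9)(7 11 14)(8 13 12)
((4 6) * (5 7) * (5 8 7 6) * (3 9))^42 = (9)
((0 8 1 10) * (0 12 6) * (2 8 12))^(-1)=(0 6 12)(1 8 2 10)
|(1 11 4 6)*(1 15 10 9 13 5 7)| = 10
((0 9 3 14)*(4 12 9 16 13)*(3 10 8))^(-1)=(0 14 3 8 10 9 12 4 13 16)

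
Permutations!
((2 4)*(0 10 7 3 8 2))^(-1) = (0 4 2 8 3 7 10)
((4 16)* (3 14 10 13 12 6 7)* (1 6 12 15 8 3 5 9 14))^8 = (16)(1 15 14 7 3 13 9 6 8 10 5)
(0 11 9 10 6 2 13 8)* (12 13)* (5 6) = [11, 1, 12, 3, 4, 6, 2, 7, 0, 10, 5, 9, 13, 8] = (0 11 9 10 5 6 2 12 13 8)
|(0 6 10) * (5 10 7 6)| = 6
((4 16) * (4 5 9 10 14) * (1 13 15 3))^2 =(1 15)(3 13)(4 5 10)(9 14 16)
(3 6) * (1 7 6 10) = (1 7 6 3 10) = [0, 7, 2, 10, 4, 5, 3, 6, 8, 9, 1]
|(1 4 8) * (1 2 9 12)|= |(1 4 8 2 9 12)|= 6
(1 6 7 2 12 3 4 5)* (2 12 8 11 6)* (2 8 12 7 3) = [0, 8, 12, 4, 5, 1, 3, 7, 11, 9, 10, 6, 2] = (1 8 11 6 3 4 5)(2 12)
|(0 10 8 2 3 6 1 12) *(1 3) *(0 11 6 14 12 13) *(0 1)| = 20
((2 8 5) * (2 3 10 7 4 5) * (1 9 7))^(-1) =((1 9 7 4 5 3 10)(2 8))^(-1) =(1 10 3 5 4 7 9)(2 8)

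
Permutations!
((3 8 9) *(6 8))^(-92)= (9)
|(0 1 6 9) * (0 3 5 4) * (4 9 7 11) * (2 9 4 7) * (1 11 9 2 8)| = |(0 11 7 9 3 5 4)(1 6 8)| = 21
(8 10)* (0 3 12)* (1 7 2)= (0 3 12)(1 7 2)(8 10)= [3, 7, 1, 12, 4, 5, 6, 2, 10, 9, 8, 11, 0]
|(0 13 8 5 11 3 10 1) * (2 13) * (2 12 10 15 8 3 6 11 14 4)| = 8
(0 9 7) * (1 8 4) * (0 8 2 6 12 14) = (0 9 7 8 4 1 2 6 12 14) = [9, 2, 6, 3, 1, 5, 12, 8, 4, 7, 10, 11, 14, 13, 0]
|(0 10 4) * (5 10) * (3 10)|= |(0 5 3 10 4)|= 5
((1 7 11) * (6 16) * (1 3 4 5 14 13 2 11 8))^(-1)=((1 7 8)(2 11 3 4 5 14 13)(6 16))^(-1)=(1 8 7)(2 13 14 5 4 3 11)(6 16)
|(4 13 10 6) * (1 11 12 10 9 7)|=9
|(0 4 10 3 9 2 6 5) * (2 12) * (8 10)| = |(0 4 8 10 3 9 12 2 6 5)| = 10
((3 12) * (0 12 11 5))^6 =((0 12 3 11 5))^6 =(0 12 3 11 5)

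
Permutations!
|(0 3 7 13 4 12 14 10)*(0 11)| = |(0 3 7 13 4 12 14 10 11)| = 9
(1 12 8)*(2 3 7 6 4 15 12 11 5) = (1 11 5 2 3 7 6 4 15 12 8) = [0, 11, 3, 7, 15, 2, 4, 6, 1, 9, 10, 5, 8, 13, 14, 12]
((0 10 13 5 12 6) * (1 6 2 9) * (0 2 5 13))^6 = (13)(1 2)(6 9)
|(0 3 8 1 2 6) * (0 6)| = |(0 3 8 1 2)| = 5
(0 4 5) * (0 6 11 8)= [4, 1, 2, 3, 5, 6, 11, 7, 0, 9, 10, 8]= (0 4 5 6 11 8)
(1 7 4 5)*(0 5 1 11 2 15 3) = (0 5 11 2 15 3)(1 7 4) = [5, 7, 15, 0, 1, 11, 6, 4, 8, 9, 10, 2, 12, 13, 14, 3]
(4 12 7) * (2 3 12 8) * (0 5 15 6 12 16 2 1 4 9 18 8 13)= (0 5 15 6 12 7 9 18 8 1 4 13)(2 3 16)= [5, 4, 3, 16, 13, 15, 12, 9, 1, 18, 10, 11, 7, 0, 14, 6, 2, 17, 8]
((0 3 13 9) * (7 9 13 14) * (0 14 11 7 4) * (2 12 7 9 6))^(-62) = (0 14 11)(2 7)(3 4 9)(6 12)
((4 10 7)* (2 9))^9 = (10)(2 9)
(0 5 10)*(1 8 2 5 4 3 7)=[4, 8, 5, 7, 3, 10, 6, 1, 2, 9, 0]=(0 4 3 7 1 8 2 5 10)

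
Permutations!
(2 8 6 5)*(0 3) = (0 3)(2 8 6 5) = [3, 1, 8, 0, 4, 2, 5, 7, 6]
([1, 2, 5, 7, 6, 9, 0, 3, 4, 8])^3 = [5, 9, 8, 7, 1, 4, 2, 3, 0, 6]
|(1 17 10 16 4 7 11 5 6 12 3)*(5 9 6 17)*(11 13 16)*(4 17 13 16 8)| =14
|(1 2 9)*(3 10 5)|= 3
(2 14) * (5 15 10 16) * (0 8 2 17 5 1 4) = (0 8 2 14 17 5 15 10 16 1 4) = [8, 4, 14, 3, 0, 15, 6, 7, 2, 9, 16, 11, 12, 13, 17, 10, 1, 5]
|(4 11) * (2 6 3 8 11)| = |(2 6 3 8 11 4)| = 6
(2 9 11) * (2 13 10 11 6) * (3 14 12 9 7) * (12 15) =(2 7 3 14 15 12 9 6)(10 11 13) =[0, 1, 7, 14, 4, 5, 2, 3, 8, 6, 11, 13, 9, 10, 15, 12]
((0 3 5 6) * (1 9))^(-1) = ((0 3 5 6)(1 9))^(-1) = (0 6 5 3)(1 9)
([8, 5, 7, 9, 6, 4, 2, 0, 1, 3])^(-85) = (0 5 2 8 4 7 1 6)(3 9)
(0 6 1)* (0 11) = [6, 11, 2, 3, 4, 5, 1, 7, 8, 9, 10, 0] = (0 6 1 11)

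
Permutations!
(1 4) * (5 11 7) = (1 4)(5 11 7) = [0, 4, 2, 3, 1, 11, 6, 5, 8, 9, 10, 7]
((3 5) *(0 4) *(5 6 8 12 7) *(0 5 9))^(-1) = (0 9 7 12 8 6 3 5 4)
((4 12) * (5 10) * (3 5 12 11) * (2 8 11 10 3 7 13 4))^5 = ((2 8 11 7 13 4 10 12)(3 5))^5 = (2 4 11 12 13 8 10 7)(3 5)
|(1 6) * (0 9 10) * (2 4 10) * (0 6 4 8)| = 4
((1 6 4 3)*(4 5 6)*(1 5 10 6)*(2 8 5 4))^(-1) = ((1 2 8 5)(3 4)(6 10))^(-1) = (1 5 8 2)(3 4)(6 10)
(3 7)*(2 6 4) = (2 6 4)(3 7) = [0, 1, 6, 7, 2, 5, 4, 3]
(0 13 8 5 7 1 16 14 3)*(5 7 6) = (0 13 8 7 1 16 14 3)(5 6) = [13, 16, 2, 0, 4, 6, 5, 1, 7, 9, 10, 11, 12, 8, 3, 15, 14]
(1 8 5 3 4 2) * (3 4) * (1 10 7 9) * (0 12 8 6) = (0 12 8 5 4 2 10 7 9 1 6) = [12, 6, 10, 3, 2, 4, 0, 9, 5, 1, 7, 11, 8]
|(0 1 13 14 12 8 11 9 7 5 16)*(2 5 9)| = 10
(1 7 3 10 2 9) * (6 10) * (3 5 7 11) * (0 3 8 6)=(0 3)(1 11 8 6 10 2 9)(5 7)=[3, 11, 9, 0, 4, 7, 10, 5, 6, 1, 2, 8]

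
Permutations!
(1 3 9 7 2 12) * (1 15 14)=(1 3 9 7 2 12 15 14)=[0, 3, 12, 9, 4, 5, 6, 2, 8, 7, 10, 11, 15, 13, 1, 14]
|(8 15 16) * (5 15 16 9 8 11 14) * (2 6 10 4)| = |(2 6 10 4)(5 15 9 8 16 11 14)| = 28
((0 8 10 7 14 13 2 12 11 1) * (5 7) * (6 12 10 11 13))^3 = (0 1 11 8)(2 7 12 10 14 13 5 6)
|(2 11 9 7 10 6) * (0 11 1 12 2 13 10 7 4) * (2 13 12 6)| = 12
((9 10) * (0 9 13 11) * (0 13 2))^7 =((0 9 10 2)(11 13))^7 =(0 2 10 9)(11 13)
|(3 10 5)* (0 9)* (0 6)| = 3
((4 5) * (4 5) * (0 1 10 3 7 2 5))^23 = (0 10 7 5 1 3 2)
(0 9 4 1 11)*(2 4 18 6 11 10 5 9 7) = [7, 10, 4, 3, 1, 9, 11, 2, 8, 18, 5, 0, 12, 13, 14, 15, 16, 17, 6] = (0 7 2 4 1 10 5 9 18 6 11)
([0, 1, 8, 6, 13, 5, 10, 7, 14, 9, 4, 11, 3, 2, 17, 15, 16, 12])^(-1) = [0, 1, 13, 12, 10, 5, 3, 7, 2, 9, 6, 11, 17, 4, 8, 15, 16, 14]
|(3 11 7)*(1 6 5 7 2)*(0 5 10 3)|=6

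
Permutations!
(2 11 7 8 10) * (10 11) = (2 10)(7 8 11) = [0, 1, 10, 3, 4, 5, 6, 8, 11, 9, 2, 7]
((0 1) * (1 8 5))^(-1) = (0 1 5 8)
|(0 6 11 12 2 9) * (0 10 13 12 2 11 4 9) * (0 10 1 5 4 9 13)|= |(0 6 9 1 5 4 13 12 11 2 10)|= 11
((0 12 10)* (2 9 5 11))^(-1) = ((0 12 10)(2 9 5 11))^(-1) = (0 10 12)(2 11 5 9)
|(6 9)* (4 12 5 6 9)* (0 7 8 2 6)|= |(0 7 8 2 6 4 12 5)|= 8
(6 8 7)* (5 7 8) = (8)(5 7 6) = [0, 1, 2, 3, 4, 7, 5, 6, 8]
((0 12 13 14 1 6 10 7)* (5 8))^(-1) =(0 7 10 6 1 14 13 12)(5 8)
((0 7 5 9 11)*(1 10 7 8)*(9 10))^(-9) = (0 8 1 9 11)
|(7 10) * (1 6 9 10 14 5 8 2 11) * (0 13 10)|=|(0 13 10 7 14 5 8 2 11 1 6 9)|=12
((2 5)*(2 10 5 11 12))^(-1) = (2 12 11)(5 10)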